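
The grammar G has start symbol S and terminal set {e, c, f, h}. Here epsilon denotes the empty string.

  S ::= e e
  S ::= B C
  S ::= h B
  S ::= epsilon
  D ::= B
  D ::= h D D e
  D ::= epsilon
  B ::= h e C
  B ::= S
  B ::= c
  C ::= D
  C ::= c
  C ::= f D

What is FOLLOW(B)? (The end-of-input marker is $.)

{$, c, e, f, h}

FIRST(S) = {epsilon, c, e, f, h}  (via B C)
FIRST(B) = {epsilon, c, e, f, h}  (via S)
FIRST(D) = {epsilon, c, e, f, h}  (via B)
FIRST(C) = {epsilon, c, e, f, h}  (via D)
FOLLOW(S) includes $ since S is the start symbol.
FOLLOW(S): in B::=S, the suffix after S is empty, so FOLLOW(S) ⊇ FOLLOW(B) = {$, c, e, f, h}. Thus FOLLOW(S) = {$, c, e, f, h}.
FOLLOW(D): in D::=h D D e (occurrence 1), D is followed by D e with FIRST {c, e, f, h}; in D::=h D D e (occurrence 2), D is followed by e with FIRST {e}; in C::=D, the suffix after D is empty, so FOLLOW(D) ⊇ FOLLOW(C) = {$, c, e, f, h}; in C::=f D, the suffix after D is empty, so FOLLOW(D) ⊇ FOLLOW(C) = {$, c, e, f, h}. Thus FOLLOW(D) = {$, c, e, f, h}.
FOLLOW(B): in S::=B C, B is followed by C with FIRST {epsilon, c, e, f, h}; in S::=B C, the suffix after B is nullable, so FOLLOW(B) ⊇ FOLLOW(S) = {$, c, e, f, h}; in S::=h B, the suffix after B is empty, so FOLLOW(B) ⊇ FOLLOW(S) = {$, c, e, f, h}; in D::=B, the suffix after B is empty, so FOLLOW(B) ⊇ FOLLOW(D) = {$, c, e, f, h}. Thus FOLLOW(B) = {$, c, e, f, h}.
FOLLOW(C): in S::=B C, the suffix after C is empty, so FOLLOW(C) ⊇ FOLLOW(S) = {$, c, e, f, h}; in B::=h e C, the suffix after C is empty, so FOLLOW(C) ⊇ FOLLOW(B) = {$, c, e, f, h}. Thus FOLLOW(C) = {$, c, e, f, h}.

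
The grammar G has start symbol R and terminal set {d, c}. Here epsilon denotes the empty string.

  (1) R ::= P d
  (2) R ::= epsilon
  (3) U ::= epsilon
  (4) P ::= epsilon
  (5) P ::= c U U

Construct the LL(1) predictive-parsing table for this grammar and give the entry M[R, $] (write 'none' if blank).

FIRST(U) = {epsilon}
FIRST(P) = {epsilon, c}
FIRST(R) = {epsilon, c, d}  (via P d)
FOLLOW(R) includes $ since R is the start symbol.
FOLLOW(R): R appears on no right-hand side. Thus FOLLOW(R) = {$}.
For R ::= P d: FIRST(P d) = {c, d}, so it goes in M[R, t] for t ∈ {c, d}.
For R ::= epsilon: FIRST(epsilon) = {epsilon}, so it goes in M[R, t] for t ∈ {}; since epsilon ∈ FIRST, also for every t ∈ FOLLOW(R) = {$}.

R ::= epsilon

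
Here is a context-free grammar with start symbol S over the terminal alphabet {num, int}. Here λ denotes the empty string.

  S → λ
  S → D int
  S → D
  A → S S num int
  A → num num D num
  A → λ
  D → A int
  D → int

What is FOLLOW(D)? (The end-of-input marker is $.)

{$, int, num}

FIRST(S): from S→λ we get {λ}; from S→D int we get {int, num}; from S→D we get {int, num}. So FIRST(S) = {λ, int, num}.
FIRST(A): from A→S S num int we get {int, num}; from A→num num D num we get {num}; from A→λ we get {λ}. So FIRST(A) = {λ, int, num}.
FIRST(D): from D→A int we get {int, num}; from D→int we get {int}. So FIRST(D) = {int, num}.
FOLLOW(S) includes $ since S is the start symbol.
FOLLOW(S): in A→S S num int (occurrence 1), S is followed by S num int with FIRST {int, num}; in A→S S num int (occurrence 2), S is followed by num int with FIRST {num}. Thus FOLLOW(S) = {$, int, num}.
FOLLOW(A): in D→A int, A is followed by int with FIRST {int}. Thus FOLLOW(A) = {int}.
FOLLOW(D): in S→D int, D is followed by int with FIRST {int}; in S→D, the suffix after D is empty, so FOLLOW(D) ⊇ FOLLOW(S) = {$, int, num}; in A→num num D num, D is followed by num with FIRST {num}. Thus FOLLOW(D) = {$, int, num}.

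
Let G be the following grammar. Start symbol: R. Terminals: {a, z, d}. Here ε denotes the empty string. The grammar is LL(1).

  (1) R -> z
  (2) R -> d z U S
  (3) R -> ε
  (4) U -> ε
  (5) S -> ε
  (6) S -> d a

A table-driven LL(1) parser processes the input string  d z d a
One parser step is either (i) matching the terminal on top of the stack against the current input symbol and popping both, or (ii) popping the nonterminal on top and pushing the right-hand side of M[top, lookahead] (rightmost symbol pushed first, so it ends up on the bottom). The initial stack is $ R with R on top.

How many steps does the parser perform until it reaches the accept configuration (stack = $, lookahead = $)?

7

     Stack      Input      Action
  1  $ R        d z d a $  expand R -> d z U S
  2  $ S U z d  d z d a $  match d
  3  $ S U z    z d a $    match z
  4  $ S U      d a $      expand U -> ε
  5  $ S        d a $      expand S -> d a
  6  $ a d      d a $      match d
  7  $ a        a $        match a
Accept reached after 7 steps.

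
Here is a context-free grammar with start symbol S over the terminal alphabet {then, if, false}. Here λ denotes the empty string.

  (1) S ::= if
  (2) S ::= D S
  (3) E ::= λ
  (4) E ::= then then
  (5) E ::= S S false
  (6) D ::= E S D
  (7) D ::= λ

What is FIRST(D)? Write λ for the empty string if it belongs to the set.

{λ, if, then}

FIRST(S): from S::=if we get {if}; from S::=D S we get {if, then}. So FIRST(S) = {if, then}.
FIRST(E): from E::=λ we get {λ}; from E::=then then we get {then}; from E::=S S false we get {if, then}. So FIRST(E) = {λ, if, then}.
FIRST(D): from D::=E S D we get {if, then}; from D::=λ we get {λ}. So FIRST(D) = {λ, if, then}.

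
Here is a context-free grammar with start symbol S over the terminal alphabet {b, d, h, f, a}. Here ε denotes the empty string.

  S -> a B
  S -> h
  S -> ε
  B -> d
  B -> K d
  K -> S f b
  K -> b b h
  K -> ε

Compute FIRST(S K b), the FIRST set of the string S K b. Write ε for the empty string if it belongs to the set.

FIRST(S): from S->a B we get {a}; from S->h we get {h}; from S->ε we get {ε}. So FIRST(S) = {ε, a, h}.
FIRST(K): from K->S f b we get {a, f, h}; from K->b b h we get {b}; from K->ε we get {ε}. So FIRST(K) = {ε, a, b, f, h}.
FIRST(B): from B->d we get {d}; from B->K d we get {a, b, d, f, h}. So FIRST(B) = {a, b, d, f, h}.
FIRST(S K b): take FIRST of each symbol in turn, carrying on past any symbol whose FIRST contains ε; result {a, b, f, h}.

{a, b, f, h}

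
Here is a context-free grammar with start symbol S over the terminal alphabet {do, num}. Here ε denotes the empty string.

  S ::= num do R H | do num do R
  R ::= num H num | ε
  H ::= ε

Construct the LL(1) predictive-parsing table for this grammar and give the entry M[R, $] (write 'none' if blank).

FIRST(S) = {do, num}
FIRST(R) = {ε, num}
FIRST(H) = {ε}
FOLLOW(S) includes $ since S is the start symbol.
FOLLOW(S): S appears on no right-hand side. Thus FOLLOW(S) = {$}.
FOLLOW(R): in S::=num do R H, R is followed by H with FIRST {ε}; in S::=num do R H, the suffix after R is nullable, so FOLLOW(R) ⊇ FOLLOW(S) = {$}; in S::=do num do R, the suffix after R is empty, so FOLLOW(R) ⊇ FOLLOW(S) = {$}. Thus FOLLOW(R) = {$}.
For R ::= num H num: FIRST(num H num) = {num}, so it goes in M[R, t] for t ∈ {num}.
For R ::= ε: FIRST(ε) = {ε}, so it goes in M[R, t] for t ∈ {}; since ε ∈ FIRST, also for every t ∈ FOLLOW(R) = {$}.

R ::= ε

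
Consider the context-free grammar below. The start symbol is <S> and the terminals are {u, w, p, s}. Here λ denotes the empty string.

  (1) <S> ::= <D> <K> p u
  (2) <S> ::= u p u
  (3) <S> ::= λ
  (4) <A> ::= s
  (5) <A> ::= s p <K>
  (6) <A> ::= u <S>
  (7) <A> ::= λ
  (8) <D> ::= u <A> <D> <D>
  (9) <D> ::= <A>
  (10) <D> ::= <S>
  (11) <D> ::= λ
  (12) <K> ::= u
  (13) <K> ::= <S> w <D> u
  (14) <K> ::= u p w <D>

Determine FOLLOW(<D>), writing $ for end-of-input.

FIRST(<A>): from <A>::=s we get {s}; from <A>::=s p <K> we get {s}; from <A>::=u <S> we get {u}; from <A>::=λ we get {λ}. So FIRST(<A>) = {λ, s, u}.
FIRST(<S>): from <S>::=<D> <K> p u we get {s, u, w}; from <S>::=u p u we get {u}; from <S>::=λ we get {λ}. So FIRST(<S>) = {λ, s, u, w}.
FIRST(<D>): from <D>::=u <A> <D> <D> we get {u}; from <D>::=<A> we get {λ, s, u}; from <D>::=<S> we get {λ, s, u, w}; from <D>::=λ we get {λ}. So FIRST(<D>) = {λ, s, u, w}.
FIRST(<K>): from <K>::=u we get {u}; from <K>::=<S> w <D> u we get {s, u, w}; from <K>::=u p w <D> we get {u}. So FIRST(<K>) = {s, u, w}.
FOLLOW(<S>) includes $ since <S> is the start symbol.
FOLLOW(<S>): in <A>::=u <S>, the suffix after <S> is empty, so FOLLOW(<S>) ⊇ FOLLOW(<A>) = {p, s, u, w}; in <D>::=<S>, the suffix after <S> is empty, so FOLLOW(<S>) ⊇ FOLLOW(<D>) = {p, s, u, w}; in <K>::=<S> w <D> u, <S> is followed by w <D> u with FIRST {w}. Thus FOLLOW(<S>) = {$, p, s, u, w}.
FOLLOW(<A>): in <D>::=u <A> <D> <D>, <A> is followed by <D> <D> with FIRST {λ, s, u, w}; in <D>::=u <A> <D> <D>, the suffix after <A> is nullable, so FOLLOW(<A>) ⊇ FOLLOW(<D>) = {p, s, u, w}; in <D>::=<A>, the suffix after <A> is empty, so FOLLOW(<A>) ⊇ FOLLOW(<D>) = {p, s, u, w}. Thus FOLLOW(<A>) = {p, s, u, w}.
FOLLOW(<K>): in <S>::=<D> <K> p u, <K> is followed by p u with FIRST {p}; in <A>::=s p <K>, the suffix after <K> is empty, so FOLLOW(<K>) ⊇ FOLLOW(<A>) = {p, s, u, w}. Thus FOLLOW(<K>) = {p, s, u, w}.
FOLLOW(<D>): in <S>::=<D> <K> p u, <D> is followed by <K> p u with FIRST {s, u, w}; in <D>::=u <A> <D> <D> (occurrence 1), <D> is followed by <D> with FIRST {λ, s, u, w}; in <D>::=u <A> <D> <D> (occurrence 1), the suffix after <D> is nullable (adds nothing new); in <D>::=u <A> <D> <D> (occurrence 2), the suffix after <D> is empty (adds nothing new); in <K>::=<S> w <D> u, <D> is followed by u with FIRST {u}; in <K>::=u p w <D>, the suffix after <D> is empty, so FOLLOW(<D>) ⊇ FOLLOW(<K>) = {p, s, u, w}. Thus FOLLOW(<D>) = {p, s, u, w}.

{p, s, u, w}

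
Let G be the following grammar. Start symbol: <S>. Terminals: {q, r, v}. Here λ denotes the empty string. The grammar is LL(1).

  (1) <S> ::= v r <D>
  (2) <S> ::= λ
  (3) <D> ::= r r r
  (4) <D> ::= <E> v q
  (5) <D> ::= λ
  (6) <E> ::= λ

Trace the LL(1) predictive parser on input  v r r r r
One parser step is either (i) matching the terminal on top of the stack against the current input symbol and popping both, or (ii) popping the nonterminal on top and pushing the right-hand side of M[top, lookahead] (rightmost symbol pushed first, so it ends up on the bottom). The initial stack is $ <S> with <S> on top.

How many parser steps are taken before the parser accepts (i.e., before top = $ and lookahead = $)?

7

     Stack      Input        Action
  1  $ <S>      v r r r r $  expand <S> ::= v r <D>
  2  $ <D> r v  v r r r r $  match v
  3  $ <D> r    r r r r $    match r
  4  $ <D>      r r r $      expand <D> ::= r r r
  5  $ r r r    r r r $      match r
  6  $ r r      r r $        match r
  7  $ r        r $          match r
Accept reached after 7 steps.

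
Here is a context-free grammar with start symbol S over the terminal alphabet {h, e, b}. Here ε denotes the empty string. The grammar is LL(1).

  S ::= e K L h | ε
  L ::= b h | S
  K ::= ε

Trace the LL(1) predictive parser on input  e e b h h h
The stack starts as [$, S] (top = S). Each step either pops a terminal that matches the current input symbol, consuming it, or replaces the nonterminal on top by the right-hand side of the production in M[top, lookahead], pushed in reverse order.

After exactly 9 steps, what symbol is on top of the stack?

h

step 1: stack=$ S  input=e e b h h h $  — expand S ::= e K L h
step 2: stack=$ h L K e  input=e e b h h h $  — match e
step 3: stack=$ h L K  input=e b h h h $  — expand K ::= ε
step 4: stack=$ h L  input=e b h h h $  — expand L ::= S
step 5: stack=$ h S  input=e b h h h $  — expand S ::= e K L h
step 6: stack=$ h h L K e  input=e b h h h $  — match e
step 7: stack=$ h h L K  input=b h h h $  — expand K ::= ε
step 8: stack=$ h h L  input=b h h h $  — expand L ::= b h
step 9: stack=$ h h h b  input=b h h h $  — match b
Stack after step 9: $ h h h (top = h).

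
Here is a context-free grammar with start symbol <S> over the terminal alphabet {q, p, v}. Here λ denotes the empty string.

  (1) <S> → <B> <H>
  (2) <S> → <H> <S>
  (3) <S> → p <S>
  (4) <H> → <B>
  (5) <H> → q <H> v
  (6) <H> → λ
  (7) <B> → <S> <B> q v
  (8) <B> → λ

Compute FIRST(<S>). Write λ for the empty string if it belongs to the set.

{λ, p, q}

FIRST(<S>) = {λ, p, q}  (via <B> <H>, <H> <S>)
FIRST(<B>) = {λ, p, q}  (via <S> <B> q v)
FIRST(<H>) = {λ, p, q}  (via <B>)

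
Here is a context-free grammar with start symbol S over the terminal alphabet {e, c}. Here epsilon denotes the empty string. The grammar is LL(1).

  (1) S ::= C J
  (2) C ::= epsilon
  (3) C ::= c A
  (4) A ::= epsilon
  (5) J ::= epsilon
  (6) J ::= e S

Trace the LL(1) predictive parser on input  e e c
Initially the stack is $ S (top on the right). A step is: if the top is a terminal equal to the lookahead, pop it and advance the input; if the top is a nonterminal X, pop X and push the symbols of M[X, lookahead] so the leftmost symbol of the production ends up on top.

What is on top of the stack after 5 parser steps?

     Stack  Input    Action
  1  $ S    e e c $  expand S ::= C J
  2  $ J C  e e c $  expand C ::= epsilon
  3  $ J    e e c $  expand J ::= e S
  4  $ S e  e e c $  match e
  5  $ S    e c $    expand S ::= C J
Stack after step 5: $ J C (top = C).

C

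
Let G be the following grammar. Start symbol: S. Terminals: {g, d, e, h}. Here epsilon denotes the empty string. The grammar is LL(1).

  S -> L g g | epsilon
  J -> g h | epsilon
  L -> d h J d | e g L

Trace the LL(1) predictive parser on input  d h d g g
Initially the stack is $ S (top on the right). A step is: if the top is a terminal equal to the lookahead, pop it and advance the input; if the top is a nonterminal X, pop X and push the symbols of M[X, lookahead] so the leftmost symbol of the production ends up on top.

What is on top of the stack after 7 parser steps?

     Stack          Input        Action
  1  $ S            d h d g g $  expand S -> L g g
  2  $ g g L        d h d g g $  expand L -> d h J d
  3  $ g g d J h d  d h d g g $  match d
  4  $ g g d J h    h d g g $    match h
  5  $ g g d J      d g g $      expand J -> epsilon
  6  $ g g d        d g g $      match d
  7  $ g g          g g $        match g
Stack after step 7: $ g (top = g).

g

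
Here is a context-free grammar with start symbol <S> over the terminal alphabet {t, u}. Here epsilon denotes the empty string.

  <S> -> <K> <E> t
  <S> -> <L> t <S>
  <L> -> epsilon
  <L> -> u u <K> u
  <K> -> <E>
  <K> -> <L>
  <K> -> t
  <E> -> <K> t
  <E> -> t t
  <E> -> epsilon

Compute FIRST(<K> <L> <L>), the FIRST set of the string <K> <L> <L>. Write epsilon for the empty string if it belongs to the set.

{epsilon, t, u}

FIRST(<L>): from <L>->epsilon we get {epsilon}; from <L>->u u <K> u we get {u}. So FIRST(<L>) = {epsilon, u}.
FIRST(<S>): from <S>-><K> <E> t we get {t, u}; from <S>-><L> t <S> we get {t, u}. So FIRST(<S>) = {t, u}.
FIRST(<K>): from <K>-><E> we get {epsilon, t, u}; from <K>-><L> we get {epsilon, u}; from <K>->t we get {t}. So FIRST(<K>) = {epsilon, t, u}.
FIRST(<E>): from <E>-><K> t we get {t, u}; from <E>->t t we get {t}; from <E>->epsilon we get {epsilon}. So FIRST(<E>) = {epsilon, t, u}.
FIRST(<K> <L> <L>): take FIRST of each symbol in turn, carrying on past any symbol whose FIRST contains epsilon; result {epsilon, t, u}.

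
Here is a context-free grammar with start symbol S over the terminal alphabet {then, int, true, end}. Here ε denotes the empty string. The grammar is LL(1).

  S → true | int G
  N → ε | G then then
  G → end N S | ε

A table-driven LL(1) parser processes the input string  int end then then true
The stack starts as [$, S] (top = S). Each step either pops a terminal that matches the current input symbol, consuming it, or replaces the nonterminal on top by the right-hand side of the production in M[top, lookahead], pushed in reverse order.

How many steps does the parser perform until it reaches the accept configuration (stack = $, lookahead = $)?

10

step 1: stack=$ S  input=int end then then true $  — expand S → int G
step 2: stack=$ G int  input=int end then then true $  — match int
step 3: stack=$ G  input=end then then true $  — expand G → end N S
step 4: stack=$ S N end  input=end then then true $  — match end
step 5: stack=$ S N  input=then then true $  — expand N → G then then
step 6: stack=$ S then then G  input=then then true $  — expand G → ε
step 7: stack=$ S then then  input=then then true $  — match then
step 8: stack=$ S then  input=then true $  — match then
step 9: stack=$ S  input=true $  — expand S → true
step 10: stack=$ true  input=true $  — match true
Accept reached after 10 steps.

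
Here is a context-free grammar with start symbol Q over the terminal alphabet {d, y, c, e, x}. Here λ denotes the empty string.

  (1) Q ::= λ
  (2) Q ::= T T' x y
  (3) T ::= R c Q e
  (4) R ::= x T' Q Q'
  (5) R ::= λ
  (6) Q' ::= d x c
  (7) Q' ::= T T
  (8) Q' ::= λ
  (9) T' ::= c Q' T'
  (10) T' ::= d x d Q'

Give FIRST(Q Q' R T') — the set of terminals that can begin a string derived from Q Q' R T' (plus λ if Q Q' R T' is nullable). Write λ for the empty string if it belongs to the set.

{c, d, x}

FIRST(R): from R::=x T' Q Q' we get {x}; from R::=λ we get {λ}. So FIRST(R) = {λ, x}.
FIRST(T'): from T'::=c Q' T' we get {c}; from T'::=d x d Q' we get {d}. So FIRST(T') = {c, d}.
FIRST(T): from T::=R c Q e we get {c, x}. So FIRST(T) = {c, x}.
FIRST(Q): from Q::=λ we get {λ}; from Q::=T T' x y we get {c, x}. So FIRST(Q) = {λ, c, x}.
FIRST(Q'): from Q'::=d x c we get {d}; from Q'::=T T we get {c, x}; from Q'::=λ we get {λ}. So FIRST(Q') = {λ, c, d, x}.
FIRST(Q Q' R T'): take FIRST of each symbol in turn, carrying on past any symbol whose FIRST contains λ; result {c, d, x}.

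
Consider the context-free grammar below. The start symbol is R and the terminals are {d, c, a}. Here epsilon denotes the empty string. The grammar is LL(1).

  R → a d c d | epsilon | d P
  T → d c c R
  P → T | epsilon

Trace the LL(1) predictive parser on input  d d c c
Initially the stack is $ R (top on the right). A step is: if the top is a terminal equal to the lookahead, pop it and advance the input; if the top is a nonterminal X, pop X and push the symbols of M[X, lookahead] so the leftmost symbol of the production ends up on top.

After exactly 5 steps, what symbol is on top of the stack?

     Stack      Input      Action
  1  $ R        d d c c $  expand R → d P
  2  $ P d      d d c c $  match d
  3  $ P        d c c $    expand P → T
  4  $ T        d c c $    expand T → d c c R
  5  $ R c c d  d c c $    match d
Stack after step 5: $ R c c (top = c).

c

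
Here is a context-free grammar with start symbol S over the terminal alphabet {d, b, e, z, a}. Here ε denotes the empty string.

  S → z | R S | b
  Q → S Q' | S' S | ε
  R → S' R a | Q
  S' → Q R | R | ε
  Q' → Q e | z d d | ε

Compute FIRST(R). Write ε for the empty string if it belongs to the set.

{ε, a, b, z}

FIRST(S) = {a, b, z}  (via R S)
FIRST(Q) = {ε, a, b, z}  (via S Q', S' S)
FIRST(Q') = {ε, a, b, e, z}  (via Q e)
FIRST(R) = {ε, a, b, z}  (via S' R a, Q)
FIRST(S') = {ε, a, b, z}  (via Q R, R)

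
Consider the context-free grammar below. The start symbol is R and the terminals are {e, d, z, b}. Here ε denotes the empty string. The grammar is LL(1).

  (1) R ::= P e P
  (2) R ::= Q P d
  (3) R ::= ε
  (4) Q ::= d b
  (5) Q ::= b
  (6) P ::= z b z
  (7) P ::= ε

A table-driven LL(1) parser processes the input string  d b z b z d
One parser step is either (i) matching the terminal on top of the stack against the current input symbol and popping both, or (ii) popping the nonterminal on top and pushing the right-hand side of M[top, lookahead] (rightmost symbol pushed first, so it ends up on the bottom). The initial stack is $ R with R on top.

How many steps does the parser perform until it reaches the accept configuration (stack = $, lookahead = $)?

     Stack      Input          Action
  1  $ R        d b z b z d $  expand R ::= Q P d
  2  $ d P Q    d b z b z d $  expand Q ::= d b
  3  $ d P b d  d b z b z d $  match d
  4  $ d P b    b z b z d $    match b
  5  $ d P      z b z d $      expand P ::= z b z
  6  $ d z b z  z b z d $      match z
  7  $ d z b    b z d $        match b
  8  $ d z      z d $          match z
  9  $ d        d $            match d
Accept reached after 9 steps.

9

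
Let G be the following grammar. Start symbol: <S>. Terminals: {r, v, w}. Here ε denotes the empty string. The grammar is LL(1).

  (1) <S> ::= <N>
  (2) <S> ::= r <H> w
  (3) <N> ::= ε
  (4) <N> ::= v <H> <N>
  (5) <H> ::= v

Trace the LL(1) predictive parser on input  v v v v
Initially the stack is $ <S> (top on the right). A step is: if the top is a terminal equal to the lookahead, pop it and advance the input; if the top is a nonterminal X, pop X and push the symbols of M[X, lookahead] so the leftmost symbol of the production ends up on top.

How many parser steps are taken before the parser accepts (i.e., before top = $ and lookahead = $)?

step 1: stack=$ <S>  input=v v v v $  — expand <S> ::= <N>
step 2: stack=$ <N>  input=v v v v $  — expand <N> ::= v <H> <N>
step 3: stack=$ <N> <H> v  input=v v v v $  — match v
step 4: stack=$ <N> <H>  input=v v v $  — expand <H> ::= v
step 5: stack=$ <N> v  input=v v v $  — match v
step 6: stack=$ <N>  input=v v $  — expand <N> ::= v <H> <N>
step 7: stack=$ <N> <H> v  input=v v $  — match v
step 8: stack=$ <N> <H>  input=v $  — expand <H> ::= v
step 9: stack=$ <N> v  input=v $  — match v
step 10: stack=$ <N>  input=$  — expand <N> ::= ε
Accept reached after 10 steps.

10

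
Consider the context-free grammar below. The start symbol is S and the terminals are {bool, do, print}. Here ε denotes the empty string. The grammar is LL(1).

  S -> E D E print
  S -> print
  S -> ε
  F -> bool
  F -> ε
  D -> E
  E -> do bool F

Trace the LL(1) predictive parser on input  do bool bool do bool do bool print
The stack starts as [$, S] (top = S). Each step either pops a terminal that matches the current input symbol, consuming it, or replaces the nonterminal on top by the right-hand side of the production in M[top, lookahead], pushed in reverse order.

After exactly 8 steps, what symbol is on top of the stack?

step 1: stack=$ S  input=do bool bool do bool do bool print $  — expand S -> E D E print
step 2: stack=$ print E D E  input=do bool bool do bool do bool print $  — expand E -> do bool F
step 3: stack=$ print E D F bool do  input=do bool bool do bool do bool print $  — match do
step 4: stack=$ print E D F bool  input=bool bool do bool do bool print $  — match bool
step 5: stack=$ print E D F  input=bool do bool do bool print $  — expand F -> bool
step 6: stack=$ print E D bool  input=bool do bool do bool print $  — match bool
step 7: stack=$ print E D  input=do bool do bool print $  — expand D -> E
step 8: stack=$ print E E  input=do bool do bool print $  — expand E -> do bool F
Stack after step 8: $ print E F bool do (top = do).

do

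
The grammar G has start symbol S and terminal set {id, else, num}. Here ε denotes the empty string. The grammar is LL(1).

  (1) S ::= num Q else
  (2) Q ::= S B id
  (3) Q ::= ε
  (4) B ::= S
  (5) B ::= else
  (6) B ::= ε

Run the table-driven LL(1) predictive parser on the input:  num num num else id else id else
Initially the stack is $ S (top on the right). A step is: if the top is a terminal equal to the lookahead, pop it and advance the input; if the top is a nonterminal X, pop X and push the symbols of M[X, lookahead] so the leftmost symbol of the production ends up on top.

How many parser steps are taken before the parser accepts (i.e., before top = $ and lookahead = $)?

16

      Stack                             Input                               Action
   1  $ S                               num num num else id else id else $  expand S ::= num Q else
   2  $ else Q num                      num num num else id else id else $  match num
   3  $ else Q                          num num else id else id else $      expand Q ::= S B id
   4  $ else id B S                     num num else id else id else $      expand S ::= num Q else
   5  $ else id B else Q num            num num else id else id else $      match num
   6  $ else id B else Q                num else id else id else $          expand Q ::= S B id
   7  $ else id B else id B S           num else id else id else $          expand S ::= num Q else
   8  $ else id B else id B else Q num  num else id else id else $          match num
   9  $ else id B else id B else Q      else id else id else $              expand Q ::= ε
  10  $ else id B else id B else        else id else id else $              match else
  11  $ else id B else id B             id else id else $                   expand B ::= ε
  12  $ else id B else id               id else id else $                   match id
  13  $ else id B else                  else id else $                      match else
  14  $ else id B                       id else $                           expand B ::= ε
  15  $ else id                         id else $                           match id
  16  $ else                            else $                              match else
Accept reached after 16 steps.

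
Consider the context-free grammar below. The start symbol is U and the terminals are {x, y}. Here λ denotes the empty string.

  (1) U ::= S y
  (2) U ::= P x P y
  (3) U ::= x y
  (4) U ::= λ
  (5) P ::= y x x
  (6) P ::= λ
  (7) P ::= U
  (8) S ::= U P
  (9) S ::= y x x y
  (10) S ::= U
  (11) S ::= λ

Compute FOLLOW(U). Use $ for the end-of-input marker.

FIRST(U) = {λ, x, y}  (via S y, P x P y)
FIRST(P) = {λ, x, y}  (via U)
FIRST(S) = {λ, x, y}  (via U P, U)
FOLLOW(U) includes $ since U is the start symbol.
FOLLOW(S): in U::=S y, S is followed by y with FIRST {y}. Thus FOLLOW(S) = {y}.
FOLLOW(P): in U::=P x P y (occurrence 1), P is followed by x P y with FIRST {x}; in U::=P x P y (occurrence 2), P is followed by y with FIRST {y}; in S::=U P, the suffix after P is empty, so FOLLOW(P) ⊇ FOLLOW(S) = {y}. Thus FOLLOW(P) = {x, y}.
FOLLOW(U): in P::=U, the suffix after U is empty, so FOLLOW(U) ⊇ FOLLOW(P) = {x, y}; in S::=U P, U is followed by P with FIRST {λ, x, y}; in S::=U P, the suffix after U is nullable, so FOLLOW(U) ⊇ FOLLOW(S) = {y}; in S::=U, the suffix after U is empty, so FOLLOW(U) ⊇ FOLLOW(S) = {y}. Thus FOLLOW(U) = {$, x, y}.

{$, x, y}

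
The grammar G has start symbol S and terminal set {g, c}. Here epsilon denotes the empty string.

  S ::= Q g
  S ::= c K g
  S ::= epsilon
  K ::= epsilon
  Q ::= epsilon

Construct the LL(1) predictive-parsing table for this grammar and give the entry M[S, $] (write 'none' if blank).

S ::= epsilon

FIRST(K) = {epsilon}
FIRST(Q) = {epsilon}
FIRST(S) = {epsilon, c, g}  (via Q g)
FOLLOW(S) includes $ since S is the start symbol.
FOLLOW(S): S appears on no right-hand side. Thus FOLLOW(S) = {$}.
For S ::= Q g: FIRST(Q g) = {g}, so it goes in M[S, t] for t ∈ {g}.
For S ::= c K g: FIRST(c K g) = {c}, so it goes in M[S, t] for t ∈ {c}.
For S ::= epsilon: FIRST(epsilon) = {epsilon}, so it goes in M[S, t] for t ∈ {}; since epsilon ∈ FIRST, also for every t ∈ FOLLOW(S) = {$}.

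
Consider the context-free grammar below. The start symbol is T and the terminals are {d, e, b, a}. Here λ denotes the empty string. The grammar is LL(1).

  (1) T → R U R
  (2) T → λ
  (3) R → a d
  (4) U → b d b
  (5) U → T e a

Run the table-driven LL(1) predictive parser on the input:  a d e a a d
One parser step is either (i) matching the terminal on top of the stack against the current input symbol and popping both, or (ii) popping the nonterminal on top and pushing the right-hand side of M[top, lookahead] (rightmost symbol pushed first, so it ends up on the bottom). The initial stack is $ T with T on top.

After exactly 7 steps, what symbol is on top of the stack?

step 1: stack=$ T  input=a d e a a d $  — expand T → R U R
step 2: stack=$ R U R  input=a d e a a d $  — expand R → a d
step 3: stack=$ R U d a  input=a d e a a d $  — match a
step 4: stack=$ R U d  input=d e a a d $  — match d
step 5: stack=$ R U  input=e a a d $  — expand U → T e a
step 6: stack=$ R a e T  input=e a a d $  — expand T → λ
step 7: stack=$ R a e  input=e a a d $  — match e
Stack after step 7: $ R a (top = a).

a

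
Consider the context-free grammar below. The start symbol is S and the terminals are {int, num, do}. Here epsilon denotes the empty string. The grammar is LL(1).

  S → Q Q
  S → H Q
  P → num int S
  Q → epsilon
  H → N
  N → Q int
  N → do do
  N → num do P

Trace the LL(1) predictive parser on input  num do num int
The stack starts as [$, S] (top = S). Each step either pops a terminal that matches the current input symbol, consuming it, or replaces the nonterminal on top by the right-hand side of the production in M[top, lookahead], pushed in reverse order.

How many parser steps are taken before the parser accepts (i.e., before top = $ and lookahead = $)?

step 1: stack=$ S  input=num do num int $  — expand S → H Q
step 2: stack=$ Q H  input=num do num int $  — expand H → N
step 3: stack=$ Q N  input=num do num int $  — expand N → num do P
step 4: stack=$ Q P do num  input=num do num int $  — match num
step 5: stack=$ Q P do  input=do num int $  — match do
step 6: stack=$ Q P  input=num int $  — expand P → num int S
step 7: stack=$ Q S int num  input=num int $  — match num
step 8: stack=$ Q S int  input=int $  — match int
step 9: stack=$ Q S  input=$  — expand S → Q Q
step 10: stack=$ Q Q Q  input=$  — expand Q → epsilon
step 11: stack=$ Q Q  input=$  — expand Q → epsilon
step 12: stack=$ Q  input=$  — expand Q → epsilon
Accept reached after 12 steps.

12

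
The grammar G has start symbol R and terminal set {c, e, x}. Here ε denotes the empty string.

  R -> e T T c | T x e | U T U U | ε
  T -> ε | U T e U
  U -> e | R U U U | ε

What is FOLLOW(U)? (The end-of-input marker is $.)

{$, c, e, x}

FIRST(R): from R->e T T c we get {e}; from R->T x e we get {e, x}; from R->U T U U we get {ε, e, x}; from R->ε we get {ε}. So FIRST(R) = {ε, e, x}.
FIRST(U): from U->e we get {e}; from U->R U U U we get {ε, e, x}; from U->ε we get {ε}. So FIRST(U) = {ε, e, x}.
FIRST(T): from T->ε we get {ε}; from T->U T e U we get {e, x}. So FIRST(T) = {ε, e, x}.
FOLLOW(R) includes $ since R is the start symbol.
FOLLOW(R): in U->R U U U, R is followed by U U U with FIRST {ε, e, x}; in U->R U U U, the suffix after R is nullable, so FOLLOW(R) ⊇ FOLLOW(U) = {$, c, e, x}. Thus FOLLOW(R) = {$, c, e, x}.
FOLLOW(T): in R->e T T c (occurrence 1), T is followed by T c with FIRST {c, e, x}; in R->e T T c (occurrence 2), T is followed by c with FIRST {c}; in R->T x e, T is followed by x e with FIRST {x}; in R->U T U U, T is followed by U U with FIRST {ε, e, x}; in R->U T U U, the suffix after T is nullable, so FOLLOW(T) ⊇ FOLLOW(R) = {$, c, e, x}; in T->U T e U, T is followed by e U with FIRST {e}. Thus FOLLOW(T) = {$, c, e, x}.
FOLLOW(U): in R->U T U U (occurrence 1), U is followed by T U U with FIRST {ε, e, x}; in R->U T U U (occurrence 1), the suffix after U is nullable, so FOLLOW(U) ⊇ FOLLOW(R) = {$, c, e, x}; in R->U T U U (occurrence 2), U is followed by U with FIRST {ε, e, x}; in R->U T U U (occurrence 2), the suffix after U is nullable, so FOLLOW(U) ⊇ FOLLOW(R) = {$, c, e, x}; in R->U T U U (occurrence 3), the suffix after U is empty, so FOLLOW(U) ⊇ FOLLOW(R) = {$, c, e, x}; in T->U T e U (occurrence 1), U is followed by T e U with FIRST {e, x}; in T->U T e U (occurrence 2), the suffix after U is empty, so FOLLOW(U) ⊇ FOLLOW(T) = {$, c, e, x}; in U->R U U U (occurrence 1), U is followed by U U with FIRST {ε, e, x}; in U->R U U U (occurrence 1), the suffix after U is nullable (adds nothing new); in U->R U U U (occurrence 2), U is followed by U with FIRST {ε, e, x}; in U->R U U U (occurrence 2), the suffix after U is nullable (adds nothing new); in U->R U U U (occurrence 3), the suffix after U is empty (adds nothing new). Thus FOLLOW(U) = {$, c, e, x}.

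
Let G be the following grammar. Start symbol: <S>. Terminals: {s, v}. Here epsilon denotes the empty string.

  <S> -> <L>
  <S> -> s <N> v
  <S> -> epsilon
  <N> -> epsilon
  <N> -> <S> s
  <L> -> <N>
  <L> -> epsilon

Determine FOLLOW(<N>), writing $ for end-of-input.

{$, s, v}

FIRST(<S>) = {epsilon, s}  (via <L>)
FIRST(<N>) = {epsilon, s}  (via <S> s)
FIRST(<L>) = {epsilon, s}  (via <N>)
FOLLOW(<S>) includes $ since <S> is the start symbol.
FOLLOW(<S>): in <N>-><S> s, <S> is followed by s with FIRST {s}. Thus FOLLOW(<S>) = {$, s}.
FOLLOW(<L>): in <S>-><L>, the suffix after <L> is empty, so FOLLOW(<L>) ⊇ FOLLOW(<S>) = {$, s}. Thus FOLLOW(<L>) = {$, s}.
FOLLOW(<N>): in <S>->s <N> v, <N> is followed by v with FIRST {v}; in <L>-><N>, the suffix after <N> is empty, so FOLLOW(<N>) ⊇ FOLLOW(<L>) = {$, s}. Thus FOLLOW(<N>) = {$, s, v}.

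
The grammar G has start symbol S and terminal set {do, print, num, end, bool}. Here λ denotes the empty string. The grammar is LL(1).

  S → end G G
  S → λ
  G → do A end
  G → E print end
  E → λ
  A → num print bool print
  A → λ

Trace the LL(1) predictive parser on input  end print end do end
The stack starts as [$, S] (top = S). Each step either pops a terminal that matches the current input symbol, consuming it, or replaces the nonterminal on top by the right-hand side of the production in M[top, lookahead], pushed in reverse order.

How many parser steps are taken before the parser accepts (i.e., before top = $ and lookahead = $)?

      Stack            Input                   Action
   1  $ S              end print end do end $  expand S → end G G
   2  $ G G end        end print end do end $  match end
   3  $ G G            print end do end $      expand G → E print end
   4  $ G end print E  print end do end $      expand E → λ
   5  $ G end print    print end do end $      match print
   6  $ G end          end do end $            match end
   7  $ G              do end $                expand G → do A end
   8  $ end A do       do end $                match do
   9  $ end A          end $                   expand A → λ
  10  $ end            end $                   match end
Accept reached after 10 steps.

10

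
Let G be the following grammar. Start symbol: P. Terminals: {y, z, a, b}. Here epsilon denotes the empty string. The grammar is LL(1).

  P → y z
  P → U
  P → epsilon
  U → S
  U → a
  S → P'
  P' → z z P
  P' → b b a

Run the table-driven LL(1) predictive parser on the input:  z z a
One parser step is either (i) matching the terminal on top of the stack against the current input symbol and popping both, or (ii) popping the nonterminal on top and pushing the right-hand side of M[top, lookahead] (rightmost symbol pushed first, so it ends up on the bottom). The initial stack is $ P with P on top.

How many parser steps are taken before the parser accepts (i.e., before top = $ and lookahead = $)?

     Stack    Input    Action
  1  $ P      z z a $  expand P → U
  2  $ U      z z a $  expand U → S
  3  $ S      z z a $  expand S → P'
  4  $ P'     z z a $  expand P' → z z P
  5  $ P z z  z z a $  match z
  6  $ P z    z a $    match z
  7  $ P      a $      expand P → U
  8  $ U      a $      expand U → a
  9  $ a      a $      match a
Accept reached after 9 steps.

9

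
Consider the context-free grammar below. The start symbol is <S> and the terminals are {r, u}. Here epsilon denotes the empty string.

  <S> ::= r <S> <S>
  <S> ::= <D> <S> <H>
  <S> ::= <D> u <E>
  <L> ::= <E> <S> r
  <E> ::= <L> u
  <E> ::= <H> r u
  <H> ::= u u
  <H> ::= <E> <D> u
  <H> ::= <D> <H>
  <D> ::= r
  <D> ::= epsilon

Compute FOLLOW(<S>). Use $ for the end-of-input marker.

{$, r, u}

FIRST(<D>) = {epsilon, r}
FIRST(<S>) = {r, u}  (via <D> <S> <H>, <D> u <E>)
FIRST(<L>) = {r, u}  (via <E> <S> r)
FIRST(<E>) = {r, u}  (via <L> u, <H> r u)
FIRST(<H>) = {r, u}  (via <E> <D> u, <D> <H>)
FOLLOW(<S>) includes $ since <S> is the start symbol.
FOLLOW(<S>): in <S>::=r <S> <S> (occurrence 1), <S> is followed by <S> with FIRST {r, u}; in <S>::=r <S> <S> (occurrence 2), the suffix after <S> is empty (adds nothing new); in <S>::=<D> <S> <H>, <S> is followed by <H> with FIRST {r, u}; in <L>::=<E> <S> r, <S> is followed by r with FIRST {r}. Thus FOLLOW(<S>) = {$, r, u}.
FOLLOW(<L>): in <E>::=<L> u, <L> is followed by u with FIRST {u}. Thus FOLLOW(<L>) = {u}.
FOLLOW(<E>): in <S>::=<D> u <E>, the suffix after <E> is empty, so FOLLOW(<E>) ⊇ FOLLOW(<S>) = {$, r, u}; in <L>::=<E> <S> r, <E> is followed by <S> r with FIRST {r, u}; in <H>::=<E> <D> u, <E> is followed by <D> u with FIRST {r, u}. Thus FOLLOW(<E>) = {$, r, u}.
FOLLOW(<H>): in <S>::=<D> <S> <H>, the suffix after <H> is empty, so FOLLOW(<H>) ⊇ FOLLOW(<S>) = {$, r, u}; in <E>::=<H> r u, <H> is followed by r u with FIRST {r}; in <H>::=<D> <H>, the suffix after <H> is empty (adds nothing new). Thus FOLLOW(<H>) = {$, r, u}.
FOLLOW(<D>): in <S>::=<D> <S> <H>, <D> is followed by <S> <H> with FIRST {r, u}; in <S>::=<D> u <E>, <D> is followed by u <E> with FIRST {u}; in <H>::=<E> <D> u, <D> is followed by u with FIRST {u}; in <H>::=<D> <H>, <D> is followed by <H> with FIRST {r, u}. Thus FOLLOW(<D>) = {r, u}.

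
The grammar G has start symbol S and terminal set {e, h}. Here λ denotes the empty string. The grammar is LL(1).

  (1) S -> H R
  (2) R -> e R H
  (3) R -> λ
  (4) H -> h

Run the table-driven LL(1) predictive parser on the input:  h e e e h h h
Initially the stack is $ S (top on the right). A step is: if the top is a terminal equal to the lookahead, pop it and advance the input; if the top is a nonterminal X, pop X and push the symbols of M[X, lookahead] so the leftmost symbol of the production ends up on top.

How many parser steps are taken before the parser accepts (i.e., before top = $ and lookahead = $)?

16

step 1: stack=$ S  input=h e e e h h h $  — expand S -> H R
step 2: stack=$ R H  input=h e e e h h h $  — expand H -> h
step 3: stack=$ R h  input=h e e e h h h $  — match h
step 4: stack=$ R  input=e e e h h h $  — expand R -> e R H
step 5: stack=$ H R e  input=e e e h h h $  — match e
step 6: stack=$ H R  input=e e h h h $  — expand R -> e R H
step 7: stack=$ H H R e  input=e e h h h $  — match e
step 8: stack=$ H H R  input=e h h h $  — expand R -> e R H
step 9: stack=$ H H H R e  input=e h h h $  — match e
step 10: stack=$ H H H R  input=h h h $  — expand R -> λ
step 11: stack=$ H H H  input=h h h $  — expand H -> h
step 12: stack=$ H H h  input=h h h $  — match h
step 13: stack=$ H H  input=h h $  — expand H -> h
step 14: stack=$ H h  input=h h $  — match h
step 15: stack=$ H  input=h $  — expand H -> h
step 16: stack=$ h  input=h $  — match h
Accept reached after 16 steps.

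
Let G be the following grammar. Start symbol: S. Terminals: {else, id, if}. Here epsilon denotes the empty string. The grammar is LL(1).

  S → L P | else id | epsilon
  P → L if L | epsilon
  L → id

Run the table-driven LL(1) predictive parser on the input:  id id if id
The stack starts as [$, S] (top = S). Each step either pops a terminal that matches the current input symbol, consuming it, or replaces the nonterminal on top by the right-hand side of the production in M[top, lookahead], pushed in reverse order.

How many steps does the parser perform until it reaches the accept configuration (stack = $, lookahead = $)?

step 1: stack=$ S  input=id id if id $  — expand S → L P
step 2: stack=$ P L  input=id id if id $  — expand L → id
step 3: stack=$ P id  input=id id if id $  — match id
step 4: stack=$ P  input=id if id $  — expand P → L if L
step 5: stack=$ L if L  input=id if id $  — expand L → id
step 6: stack=$ L if id  input=id if id $  — match id
step 7: stack=$ L if  input=if id $  — match if
step 8: stack=$ L  input=id $  — expand L → id
step 9: stack=$ id  input=id $  — match id
Accept reached after 9 steps.

9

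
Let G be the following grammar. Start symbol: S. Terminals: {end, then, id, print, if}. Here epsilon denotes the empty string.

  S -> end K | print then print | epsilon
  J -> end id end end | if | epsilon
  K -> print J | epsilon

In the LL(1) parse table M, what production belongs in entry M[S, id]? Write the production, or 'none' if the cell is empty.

FIRST(S): from S->end K we get {end}; from S->print then print we get {print}; from S->epsilon we get {epsilon}. So FIRST(S) = {epsilon, end, print}.
FIRST(J): from J->end id end end we get {end}; from J->if we get {if}; from J->epsilon we get {epsilon}. So FIRST(J) = {epsilon, end, if}.
FIRST(K): from K->print J we get {print}; from K->epsilon we get {epsilon}. So FIRST(K) = {epsilon, print}.
FOLLOW(S) includes $ since S is the start symbol.
FOLLOW(S): S appears on no right-hand side. Thus FOLLOW(S) = {$}.
For S -> end K: FIRST(end K) = {end}, so it goes in M[S, t] for t ∈ {end}.
For S -> print then print: FIRST(print then print) = {print}, so it goes in M[S, t] for t ∈ {print}.
For S -> epsilon: FIRST(epsilon) = {epsilon}, so it goes in M[S, t] for t ∈ {}; since epsilon ∈ FIRST, also for every t ∈ FOLLOW(S) = {$}.
None of these place a production in M[S, id].

none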